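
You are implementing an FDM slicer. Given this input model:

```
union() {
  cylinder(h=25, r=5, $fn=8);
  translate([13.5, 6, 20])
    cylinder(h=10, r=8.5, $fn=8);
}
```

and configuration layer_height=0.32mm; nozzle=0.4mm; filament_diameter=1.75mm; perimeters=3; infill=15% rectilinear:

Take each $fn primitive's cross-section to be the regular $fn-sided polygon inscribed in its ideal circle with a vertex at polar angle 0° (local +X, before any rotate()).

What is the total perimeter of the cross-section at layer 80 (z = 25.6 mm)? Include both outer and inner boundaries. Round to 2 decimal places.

52.04 mm

At z = 25.6 mm: the cylinder does not reach this height (z outside [0, 25]); the r=8.5 cylinder at (13.5, 6) gives a regular 8-gon of circumradius 8.5 (constant along its height) (perimeter = 2·8·8.500·sin(180°/8) = 52.04 mm); Taking the union: only the r=8.5 cylinder at (13.5, 6) is present, so the union is just that shape — boundary = 52.04 mm. Overall, the cross-section is a single solid region. Total boundary length (outer) = 52.04 mm.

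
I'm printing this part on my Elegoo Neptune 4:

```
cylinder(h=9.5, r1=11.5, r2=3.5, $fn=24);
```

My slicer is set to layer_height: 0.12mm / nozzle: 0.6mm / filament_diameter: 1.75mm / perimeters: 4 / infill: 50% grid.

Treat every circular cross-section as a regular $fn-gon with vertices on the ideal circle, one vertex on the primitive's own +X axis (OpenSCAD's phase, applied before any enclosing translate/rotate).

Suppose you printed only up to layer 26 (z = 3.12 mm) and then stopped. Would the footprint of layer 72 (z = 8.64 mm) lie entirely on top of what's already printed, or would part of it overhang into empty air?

entirely on top

Compare the two slices. At z = 3.12: the cone (r1=11.5→r2=3.5) has section circumradius 8.873 here — a regular 24-gon (area = (24/2)·8.873²·sin(360°/24) = 244.50 mm²). At z = 8.64: the cone contributes a regular 24-gon of circumradius 4.224 (interpolated between r1=11.5 and r2=3.5 at t=0.909) (area = (24/2)·4.224²·sin(360°/24) = 55.42 mm²). Checking containment: the cross-section at z = 8.64 is a subset of the cross-section at z = 3.12.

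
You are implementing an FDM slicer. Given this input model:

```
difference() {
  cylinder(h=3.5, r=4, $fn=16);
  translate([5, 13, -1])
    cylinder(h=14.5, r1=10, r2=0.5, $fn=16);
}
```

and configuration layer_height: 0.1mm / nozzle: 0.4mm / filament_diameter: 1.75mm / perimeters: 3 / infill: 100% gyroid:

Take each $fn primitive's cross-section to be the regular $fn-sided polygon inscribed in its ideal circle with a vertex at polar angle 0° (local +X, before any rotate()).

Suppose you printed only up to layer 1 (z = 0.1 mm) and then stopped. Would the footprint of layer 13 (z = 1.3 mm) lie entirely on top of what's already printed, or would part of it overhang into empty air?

entirely on top

Compare the two slices. At z = 0.1: the r=4 cylinder contributes a regular 16-gon of circumradius 4 (area = (16/2)·4.000²·sin(360°/16) = 48.98 mm²); the cone at (5, 13): at t=0.076 of its height the radius interpolates to r₁+(r₂−r₁)t = 9.279, giving a regular 16-gon of that circumradius (area = (16/2)·9.279²·sin(360°/16) = 263.61 mm²); Taking the first minus the rest: starting from the r=4 cylinder (48.98 mm²), the cone at (5, 13) misses the remaining region (no effect) — area = 48.98 mm². At z = 1.3: the r=4 cylinder gives a regular 16-gon of circumradius 4 (constant along its height) (area = (16/2)·4.000²·sin(360°/16) = 48.98 mm²); the cone at (5, 13) contributes a regular 16-gon of circumradius 8.493 (interpolated between r1=10 and r2=0.5 at t=0.159) (area = (16/2)·8.493²·sin(360°/16) = 220.83 mm²); Taking the first minus the rest: starting from the r=4 cylinder (48.98 mm²), the cone at (5, 13) misses the remaining region (no effect) — area = 48.98 mm². Checking containment: the cross-section at z = 1.3 is a subset of the cross-section at z = 0.1.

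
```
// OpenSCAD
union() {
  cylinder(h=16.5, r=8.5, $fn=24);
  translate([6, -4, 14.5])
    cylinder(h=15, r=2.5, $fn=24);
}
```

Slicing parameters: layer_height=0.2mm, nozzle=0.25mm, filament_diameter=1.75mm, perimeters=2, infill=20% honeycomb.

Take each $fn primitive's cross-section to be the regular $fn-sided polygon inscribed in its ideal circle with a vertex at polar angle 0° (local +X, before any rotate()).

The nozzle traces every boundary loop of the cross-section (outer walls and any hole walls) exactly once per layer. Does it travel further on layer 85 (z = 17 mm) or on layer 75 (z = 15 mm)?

Layer 85 (z = 17): the cylinder does not reach this height (z outside [0, 16.5]); the r=2.5 cylinder at (6, -4) contributes a regular 24-gon of circumradius 2.5 (perimeter = 2·24·2.500·sin(180°/24) = 15.66 mm); Taking the union: only the r=2.5 cylinder at (6, -4) is present, so the union is just that shape — boundary = 15.66 mm. So its perimeter = 15.66 mm. Layer 75 (z = 15): the r=8.5 cylinder contributes a regular 24-gon of circumradius 8.5 (perimeter = 2·24·8.500·sin(180°/24) = 53.25 mm); the r=2.5 cylinder at (6, -4) gives a regular 24-gon of circumradius 2.5 (constant along its height) (perimeter = 2·24·2.500·sin(180°/24) = 15.66 mm); Taking the union: the regions partially overlap (shared area 15.16 mm²), so the edge portions inside another operand are dropped and the merged outline is re-measured after clipping — boundary = 54.51 mm. So its perimeter = 54.51 mm. Layer 75 is larger (54.51 vs 15.66 mm).

layer 75 (z = 15 mm)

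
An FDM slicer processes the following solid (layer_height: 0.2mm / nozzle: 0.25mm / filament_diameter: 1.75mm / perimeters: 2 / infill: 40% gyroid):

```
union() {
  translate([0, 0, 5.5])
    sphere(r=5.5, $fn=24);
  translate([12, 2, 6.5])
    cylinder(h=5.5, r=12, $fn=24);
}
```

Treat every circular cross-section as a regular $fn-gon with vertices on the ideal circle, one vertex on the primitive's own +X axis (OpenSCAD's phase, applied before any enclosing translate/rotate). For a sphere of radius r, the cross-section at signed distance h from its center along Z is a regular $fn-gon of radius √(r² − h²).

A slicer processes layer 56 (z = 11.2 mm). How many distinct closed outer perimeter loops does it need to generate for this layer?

At z = 11.2 mm: the sphere does not reach this height (|z−center|=5.700 > r=5.5); the r=12 cylinder at (12, 2) gives a regular 24-gon of circumradius 12 (constant along its height); Taking the union: only the r=12 cylinder at (12, 2) is present, so the union is just that shape — 1 connected region. The result has 1 disconnected region.

1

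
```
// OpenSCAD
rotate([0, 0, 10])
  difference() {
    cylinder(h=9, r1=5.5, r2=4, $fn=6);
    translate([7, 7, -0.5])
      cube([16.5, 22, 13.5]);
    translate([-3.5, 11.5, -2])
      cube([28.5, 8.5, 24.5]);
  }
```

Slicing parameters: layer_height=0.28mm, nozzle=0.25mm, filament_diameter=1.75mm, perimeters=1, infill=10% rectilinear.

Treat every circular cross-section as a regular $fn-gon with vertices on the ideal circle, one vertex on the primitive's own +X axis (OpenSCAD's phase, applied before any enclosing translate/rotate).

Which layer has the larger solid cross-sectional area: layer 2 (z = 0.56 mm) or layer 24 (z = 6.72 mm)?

Layer 2 (z = 0.56): the cone (r1=5.5→r2=4) has section circumradius 5.407 here — a regular 6-gon (area = (6/2)·5.407²·sin(360°/6) = 75.95 mm²); the cube at (7, 7) (footprint 16.5×22) is included at this height (area 363.00 mm²); the 28.5×8.5 cube at (-3.5, 11.5) contributes its full rectangle (area 242.25 mm²); After the difference (first − rest): starting from the cone (75.95 mm²), the 16.5×22 cube at (7, 7) misses the remaining region (no effect); the 28.5×8.5 cube at (-3.5, 11.5) misses the remaining region (no effect) — area = 75.95 mm²; (rotated 10° about Z; rotation is an isometry so areas/perimeters/island counts are preserved). So its area = 75.95 mm². Layer 24 (z = 6.72): the cone (r1=5.5→r2=4) has section circumradius 4.380 here — a regular 6-gon (area = (6/2)·4.380²·sin(360°/6) = 49.84 mm²); the 16.5×22 cube at (7, 7) contributes its full rectangle (area 363.00 mm²); the 28.5×8.5 cube at (-3.5, 11.5) contributes its full rectangle (area 242.25 mm²); After the difference (first − rest): starting from the cone (49.84 mm²), the 16.5×22 cube at (7, 7) misses the remaining region (no effect); the 28.5×8.5 cube at (-3.5, 11.5) misses the remaining region (no effect) — area = 49.84 mm²; (rotated 10° about Z; rotation is an isometry so areas/perimeters/island counts are preserved). So its area = 49.84 mm². Layer 2 is larger (75.95 vs 49.84 mm²).

layer 2 (z = 0.56 mm)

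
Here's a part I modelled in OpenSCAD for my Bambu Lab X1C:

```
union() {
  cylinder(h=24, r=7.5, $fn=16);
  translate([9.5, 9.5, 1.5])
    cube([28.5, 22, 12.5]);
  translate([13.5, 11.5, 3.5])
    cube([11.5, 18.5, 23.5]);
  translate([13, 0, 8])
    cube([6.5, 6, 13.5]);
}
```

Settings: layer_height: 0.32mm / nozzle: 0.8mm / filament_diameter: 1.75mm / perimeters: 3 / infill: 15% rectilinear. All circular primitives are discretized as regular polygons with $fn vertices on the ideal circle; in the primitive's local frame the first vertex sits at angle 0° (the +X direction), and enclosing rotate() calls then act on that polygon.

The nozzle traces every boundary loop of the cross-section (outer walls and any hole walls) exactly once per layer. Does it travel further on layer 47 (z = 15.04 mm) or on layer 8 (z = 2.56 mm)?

Layer 47 (z = 15.04): the cylinder: section is a regular 16-gon, circumradius r=7.5 (perimeter = 2·16·7.500·sin(180°/16) = 46.82 mm); the cube at (9.5, 9.5) is absent (z outside [1.5, 14]); the cube at (13.5, 11.5) (footprint 11.5×18.5) is included at this height (perimeter 60.00 mm); the cube at (13, 0) is present — its section is the full 6.5×6 rectangle (perimeter 25.00 mm); Taking the union: the 3 present regions are separate (no shared area or edge), so areas and boundary lengths simply add and each stays a separate island — boundary = 131.82 mm. So its perimeter = 131.82 mm. Layer 8 (z = 2.56): the cylinder: section is a regular 16-gon, circumradius r=7.5 (perimeter = 2·16·7.500·sin(180°/16) = 46.82 mm); the cube at (9.5, 9.5) (footprint 28.5×22) is included at this height (perimeter 101.00 mm); the cube at (13.5, 11.5) does not reach this height (z outside [3.5, 27]); the cube at (13, 0) is not intersected at this z (z outside [8, 21.5]); Taking the union: the 2 present regions are separate (no shared area or edge), so areas and boundary lengths simply add and each stays a separate island — boundary = 147.82 mm. So its perimeter = 147.82 mm. Layer 8 is larger (147.82 vs 131.82 mm).

layer 8 (z = 2.56 mm)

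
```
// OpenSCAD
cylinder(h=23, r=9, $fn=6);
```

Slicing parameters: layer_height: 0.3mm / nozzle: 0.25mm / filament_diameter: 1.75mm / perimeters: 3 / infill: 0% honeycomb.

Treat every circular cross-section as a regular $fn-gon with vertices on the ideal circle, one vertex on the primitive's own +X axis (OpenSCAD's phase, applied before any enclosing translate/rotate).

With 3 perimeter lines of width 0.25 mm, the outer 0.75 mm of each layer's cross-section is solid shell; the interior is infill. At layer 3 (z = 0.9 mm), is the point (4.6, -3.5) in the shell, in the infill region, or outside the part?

At z = 0.9 mm: the r=9 cylinder contributes a regular 6-gon of circumradius 9. Overall, the cross-section is a single solid region. The nearest boundary edge runs (4.50, -7.79)→(9.00, 0.00); distance from the point to it = 2.06 mm. The point is inside the cross-section and 2.06 mm from the nearest boundary — more than the 0.75 mm shell width (3 × 0.25), so it's in the infill interior.

infill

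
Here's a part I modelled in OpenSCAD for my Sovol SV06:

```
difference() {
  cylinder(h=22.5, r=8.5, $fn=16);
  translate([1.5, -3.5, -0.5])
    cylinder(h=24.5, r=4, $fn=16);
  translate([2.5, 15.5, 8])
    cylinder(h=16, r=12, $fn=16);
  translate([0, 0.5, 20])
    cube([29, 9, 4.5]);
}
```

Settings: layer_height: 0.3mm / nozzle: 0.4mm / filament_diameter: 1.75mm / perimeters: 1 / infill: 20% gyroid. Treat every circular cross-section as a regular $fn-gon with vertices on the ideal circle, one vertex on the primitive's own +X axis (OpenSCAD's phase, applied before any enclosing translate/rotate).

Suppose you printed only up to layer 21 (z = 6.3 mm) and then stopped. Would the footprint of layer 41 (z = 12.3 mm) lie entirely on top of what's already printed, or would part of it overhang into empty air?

entirely on top

Compare the two slices. At z = 6.3: the cylinder: section is a regular 16-gon, circumradius r=8.5 (area = (16/2)·8.500²·sin(360°/16) = 221.19 mm²); the cylinder at (1.5, -3.5): section is a regular 16-gon, circumradius r=4 (area = (16/2)·4.000²·sin(360°/16) = 48.98 mm²); the cylinder at (2.5, 15.5) is absent (z outside [8, 24]); the cube at (0, 0.5) does not reach this height (z outside [20, 24.5]); Subtracting the remaining from the first: starting from the r=8.5 cylinder (221.19 mm²), the r=4 cylinder at (1.5, -3.5) lies wholly inside it (removes its full 48.98 mm² and its 24.97 mm outline becomes a hole wall) — area = 172.21 mm². At z = 12.3: the r=8.5 cylinder contributes a regular 16-gon of circumradius 8.5 (area = (16/2)·8.500²·sin(360°/16) = 221.19 mm²); the cylinder at (1.5, -3.5): section is a regular 16-gon, circumradius r=4 (area = (16/2)·4.000²·sin(360°/16) = 48.98 mm²); the r=12 cylinder at (2.5, 15.5) contributes a regular 16-gon of circumradius 12 (area = (16/2)·12.000²·sin(360°/16) = 440.85 mm²); the cube at (0, 0.5) is absent (z outside [20, 24.5]); Taking the first minus the rest: starting from the r=8.5 cylinder (221.19 mm²), the r=4 cylinder at (1.5, -3.5) lies wholly inside it (removes its full 48.98 mm² and its 24.97 mm outline becomes a hole wall); the r=12 cylinder at (2.5, 15.5) partially overlaps it — only the 38.68 mm² overlap (of its 440.85 mm²) is removed, clipping the outline — area = 133.53 mm². Checking containment: the cross-section at z = 12.3 is a subset of the cross-section at z = 6.3.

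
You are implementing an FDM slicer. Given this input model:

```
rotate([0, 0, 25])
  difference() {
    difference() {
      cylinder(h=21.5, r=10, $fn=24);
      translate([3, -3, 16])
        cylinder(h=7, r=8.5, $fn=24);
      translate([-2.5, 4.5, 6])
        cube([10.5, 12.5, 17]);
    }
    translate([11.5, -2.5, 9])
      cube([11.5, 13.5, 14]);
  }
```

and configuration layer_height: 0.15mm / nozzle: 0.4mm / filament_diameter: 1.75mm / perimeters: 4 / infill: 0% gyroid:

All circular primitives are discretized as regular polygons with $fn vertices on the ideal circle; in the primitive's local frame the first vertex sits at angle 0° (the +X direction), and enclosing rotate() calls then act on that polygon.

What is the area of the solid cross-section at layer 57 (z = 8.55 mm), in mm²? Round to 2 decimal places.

263.42 mm²

At z = 8.55 mm: the r=10 cylinder contributes a regular 24-gon of circumradius 10 (area = (24/2)·10.000²·sin(360°/24) = 310.58 mm²); the cylinder at (3, -3) does not reach this height (z outside [16, 23]); the 10.5×12.5 cube at (-2.5, 4.5) contributes its full rectangle (area 131.25 mm²); Subtracting the remaining from the first: starting from the r=10 cylinder (310.58 mm²), the 10.5×12.5 cube at (-2.5, 4.5) partially overlaps it — only the 47.17 mm² overlap (of its 131.25 mm²) is removed, clipping the outline — area = 263.42 mm²; the cube at (11.5, -2.5) does not reach this height (z outside [9, 23]); Taking the first minus the rest: none of the subtracted shapes is present at this height, so that combined region is unchanged — area = 263.42 mm²; (rotated 25° about Z; rotation is an isometry so areas/perimeters/island counts are preserved). Overall, the cross-section is a single solid region. Net area = 263.42 mm².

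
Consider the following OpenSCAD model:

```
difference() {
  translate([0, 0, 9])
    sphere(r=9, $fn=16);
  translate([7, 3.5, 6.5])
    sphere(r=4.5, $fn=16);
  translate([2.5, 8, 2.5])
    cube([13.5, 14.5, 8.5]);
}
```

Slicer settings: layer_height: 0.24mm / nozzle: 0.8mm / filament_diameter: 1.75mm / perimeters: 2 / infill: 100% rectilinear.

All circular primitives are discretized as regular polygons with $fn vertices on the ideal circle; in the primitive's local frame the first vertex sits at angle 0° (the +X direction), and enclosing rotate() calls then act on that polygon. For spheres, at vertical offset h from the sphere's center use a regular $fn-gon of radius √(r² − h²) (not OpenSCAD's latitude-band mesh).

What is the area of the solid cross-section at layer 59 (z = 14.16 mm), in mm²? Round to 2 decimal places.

At z = 14.16 mm: the sphere: section is a regular 16-gon, circumradius = √(r²−h²) = √(9²−5.16²) = 7.374 (area = (16/2)·7.374²·sin(360°/16) = 166.47 mm²); the sphere at (7, 3.5) is not intersected at this z (|z−center|=7.660 > r=4.5); the cube at (2.5, 8) is not intersected at this z (z outside [2.5, 11]); Subtracting the remaining from the first: none of the subtracted shapes is present at this height, so the r=9 sphere is unchanged — area = 166.47 mm². Overall, the cross-section is a single solid region. Net area = 166.47 mm².

166.47 mm²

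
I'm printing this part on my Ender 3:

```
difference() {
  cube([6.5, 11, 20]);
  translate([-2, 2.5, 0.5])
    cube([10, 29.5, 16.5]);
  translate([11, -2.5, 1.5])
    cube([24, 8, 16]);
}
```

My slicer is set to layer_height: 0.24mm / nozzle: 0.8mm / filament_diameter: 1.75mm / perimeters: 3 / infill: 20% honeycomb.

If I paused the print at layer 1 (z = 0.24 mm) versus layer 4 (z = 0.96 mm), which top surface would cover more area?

Layer 1 (z = 0.24): the 6.5×11 cube contributes its full rectangle (area 71.50 mm²); the cube at (-2, 2.5) does not reach this height (z outside [0.5, 17]); the cube at (11, -2.5) is absent (z outside [1.5, 17.5]); After the difference (first − rest): none of the subtracted shapes is present at this height, so the 6.5×11 cube is unchanged — area = 71.50 mm². So its area = 71.50 mm². Layer 4 (z = 0.96): the 6.5×11 cube contributes its full rectangle (area 71.50 mm²); the cube at (-2, 2.5) is present — its section is the full 10×29.5 rectangle (area 295.00 mm²); the cube at (11, -2.5) is absent (z outside [1.5, 17.5]); Subtracting the remaining from the first: starting from the 6.5×11 cube (71.50 mm²), the 10×29.5 cube at (-2, 2.5) partially overlaps it — only the 55.25 mm² overlap (of its 295.00 mm²) is removed, clipping the outline — area = 16.25 mm². So its area = 16.25 mm². Layer 1 is larger (71.50 vs 16.25 mm²).

layer 1 (z = 0.24 mm)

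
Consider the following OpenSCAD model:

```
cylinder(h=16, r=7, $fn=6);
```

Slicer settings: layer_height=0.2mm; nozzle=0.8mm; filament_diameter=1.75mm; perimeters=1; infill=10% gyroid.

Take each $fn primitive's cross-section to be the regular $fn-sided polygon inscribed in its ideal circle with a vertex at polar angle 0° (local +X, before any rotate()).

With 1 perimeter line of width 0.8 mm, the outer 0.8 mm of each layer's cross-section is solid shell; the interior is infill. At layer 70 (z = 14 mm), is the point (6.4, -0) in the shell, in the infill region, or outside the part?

At z = 14 mm: the r=7 cylinder contributes a regular 6-gon of circumradius 7. Overall, the cross-section is a single solid region. The nearest boundary edge runs (3.50, -6.06)→(7.00, 0.00); distance from the point to it = 0.52 mm. The point is inside the cross-section, 0.52 mm from the nearest boundary — within the 0.8 mm shell band (1 × 0.8).

shell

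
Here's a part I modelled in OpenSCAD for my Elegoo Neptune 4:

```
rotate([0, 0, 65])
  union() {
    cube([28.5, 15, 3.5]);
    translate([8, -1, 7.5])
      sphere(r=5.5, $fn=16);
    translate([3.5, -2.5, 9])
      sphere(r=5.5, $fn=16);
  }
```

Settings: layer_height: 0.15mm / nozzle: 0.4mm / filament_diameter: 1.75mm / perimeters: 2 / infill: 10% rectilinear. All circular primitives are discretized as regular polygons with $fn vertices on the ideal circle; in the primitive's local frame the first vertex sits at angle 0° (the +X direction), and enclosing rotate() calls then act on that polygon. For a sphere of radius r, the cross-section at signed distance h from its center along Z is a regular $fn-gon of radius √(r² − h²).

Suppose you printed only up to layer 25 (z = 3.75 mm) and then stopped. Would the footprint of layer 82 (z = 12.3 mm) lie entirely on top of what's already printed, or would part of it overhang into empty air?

Compare the two slices. At z = 3.75: the cube does not reach this height (z outside [0, 3.5]); the r=5.5 sphere at (8, -1) slices to a regular 16-gon of circumradius 4.023 (√(r²−h²) with h=3.75 from center) (area = (16/2)·4.023²·sin(360°/16) = 49.56 mm²); the r=5.5 sphere at (3.5, -2.5) slices to a regular 16-gon of circumradius 1.639 (√(r²−h²) with h=5.25 from center) (area = (16/2)·1.639²·sin(360°/16) = 8.23 mm²); Taking the union: the regions partially overlap — summed areas 57.79 mm² minus the doubly-counted overlap 1.50 mm² gives 56.29 mm² — area = 56.29 mm²; (rotated 65° about Z; rotation is an isometry so areas/perimeters/island counts are preserved). At z = 12.3: the cube is absent (z outside [0, 3.5]); the r=5.5 sphere at (8, -1) contributes a regular 16-gon of circumradius √(5.5²−4.8²) = 2.685 (area = (16/2)·2.685²·sin(360°/16) = 22.07 mm²); the r=5.5 sphere at (3.5, -2.5) contributes a regular 16-gon of circumradius √(5.5²−3.3²) = 4.400 (area = (16/2)·4.400²·sin(360°/16) = 59.27 mm²); Combining (union): the regions partially overlap — summed areas 81.34 mm² minus the doubly-counted overlap 7.62 mm² gives 73.72 mm² — area = 73.72 mm²; (whole slice rotated 65° about Z — lengths, areas and connectivity unchanged). Checking containment: at z = 12.3 the cross-section extends beyond the z = 3.75 cross-section by about 35.45 mm².

part overhangs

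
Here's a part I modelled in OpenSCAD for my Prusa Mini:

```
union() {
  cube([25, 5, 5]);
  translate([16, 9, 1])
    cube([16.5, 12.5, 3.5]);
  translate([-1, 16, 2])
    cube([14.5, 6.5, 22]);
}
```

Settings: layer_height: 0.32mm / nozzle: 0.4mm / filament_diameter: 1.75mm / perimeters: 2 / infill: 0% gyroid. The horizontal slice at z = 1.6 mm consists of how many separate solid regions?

2

At z = 1.6 mm: the cube (footprint 25×5) is included at this height; the cube at (16, 9) is present — its section is the full 16.5×12.5 rectangle; the cube at (-1, 16) is absent (z outside [2, 24]); Merging all regions: the 2 present regions are separate (no shared area or edge), so areas and boundary lengths simply add and each stays a separate island — 2 connected regions. The result has 2 disconnected regions.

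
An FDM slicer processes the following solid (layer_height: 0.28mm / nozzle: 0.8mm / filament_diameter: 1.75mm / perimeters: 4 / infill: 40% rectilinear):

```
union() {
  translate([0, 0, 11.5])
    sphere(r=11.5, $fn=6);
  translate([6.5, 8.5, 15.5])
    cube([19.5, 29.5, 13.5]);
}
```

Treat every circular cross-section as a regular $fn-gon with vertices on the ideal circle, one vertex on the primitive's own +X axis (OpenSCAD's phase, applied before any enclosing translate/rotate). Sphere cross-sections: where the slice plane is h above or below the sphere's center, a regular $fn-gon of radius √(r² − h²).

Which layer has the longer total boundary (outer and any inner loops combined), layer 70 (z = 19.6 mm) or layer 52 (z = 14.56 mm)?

Layer 70 (z = 19.6): the r=11.5 sphere contributes a regular 6-gon of circumradius √(11.5²−8.1²) = 8.163 (perimeter = 2·6·8.163·sin(180°/6) = 48.98 mm); the cube at (6.5, 8.5) (footprint 19.5×29.5) is included at this height (perimeter 98.00 mm); Taking the union: the 2 present regions are separate (no shared area or edge), so areas and boundary lengths simply add and each stays a separate island — boundary = 146.98 mm. So its perimeter = 146.98 mm. Layer 52 (z = 14.56): the r=11.5 sphere contributes a regular 6-gon of circumradius √(11.5²−3.06²) = 11.085 (perimeter = 2·6·11.085·sin(180°/6) = 66.51 mm); the cube at (6.5, 8.5) does not reach this height (z outside [15.5, 29]); Taking the union: only the r=11.5 sphere is present, so the union is just that shape — boundary = 66.51 mm. So its perimeter = 66.51 mm. Layer 70 is larger (146.98 vs 66.51 mm).

layer 70 (z = 19.6 mm)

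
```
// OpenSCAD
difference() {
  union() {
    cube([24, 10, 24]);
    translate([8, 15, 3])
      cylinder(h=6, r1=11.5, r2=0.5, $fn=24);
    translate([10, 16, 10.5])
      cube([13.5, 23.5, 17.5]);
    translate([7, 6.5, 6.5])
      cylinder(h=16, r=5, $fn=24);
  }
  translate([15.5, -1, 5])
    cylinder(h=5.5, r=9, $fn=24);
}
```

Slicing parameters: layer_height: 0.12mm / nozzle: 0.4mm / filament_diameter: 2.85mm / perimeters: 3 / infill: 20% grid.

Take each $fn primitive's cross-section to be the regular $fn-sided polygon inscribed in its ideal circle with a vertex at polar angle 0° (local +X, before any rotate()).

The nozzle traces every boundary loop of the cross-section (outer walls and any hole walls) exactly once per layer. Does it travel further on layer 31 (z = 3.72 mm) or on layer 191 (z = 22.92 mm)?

Layer 31 (z = 3.72): the cube (footprint 24×10) is included at this height (perimeter 68.00 mm); the cone at (8, 15) (r1=11.5→r2=0.5) has section circumradius 10.180 here — a regular 24-gon (perimeter = 2·24·10.180·sin(180°/24) = 63.78 mm); the cube at (10, 16) does not reach this height (z outside [10.5, 28]); the cylinder at (7, 6.5) is absent (z outside [6.5, 22.5]); Taking the union: the regions partially overlap (shared area 63.50 mm²), so the edge portions inside another operand are dropped and the merged outline is re-measured after clipping — boundary = 93.76 mm; the cylinder at (15.5, -1) is absent (z outside [5, 10.5]); Taking the first minus the rest: none of the subtracted shapes is present at this height, so the result so far is unchanged — boundary = 93.76 mm. So its perimeter = 93.76 mm. Layer 191 (z = 22.92): the cube (footprint 24×10) is included at this height (perimeter 68.00 mm); the cone at (8, 15) is not intersected at this z (z outside [3, 9]); the 13.5×23.5 cube at (10, 16) contributes its full rectangle (perimeter 74.00 mm); the cylinder at (7, 6.5) is not intersected at this z (z outside [6.5, 22.5]); Combining (union): the 2 present regions are separate (no shared area or edge), so areas and boundary lengths simply add and each stays a separate island — boundary = 142.00 mm; the cylinder at (15.5, -1) is absent (z outside [5, 10.5]); Subtracting the remaining from the first: none of the subtracted shapes is present at this height, so that combined region is unchanged — boundary = 142.00 mm. So its perimeter = 142.00 mm. Layer 191 is larger (142.00 vs 93.76 mm).

layer 191 (z = 22.92 mm)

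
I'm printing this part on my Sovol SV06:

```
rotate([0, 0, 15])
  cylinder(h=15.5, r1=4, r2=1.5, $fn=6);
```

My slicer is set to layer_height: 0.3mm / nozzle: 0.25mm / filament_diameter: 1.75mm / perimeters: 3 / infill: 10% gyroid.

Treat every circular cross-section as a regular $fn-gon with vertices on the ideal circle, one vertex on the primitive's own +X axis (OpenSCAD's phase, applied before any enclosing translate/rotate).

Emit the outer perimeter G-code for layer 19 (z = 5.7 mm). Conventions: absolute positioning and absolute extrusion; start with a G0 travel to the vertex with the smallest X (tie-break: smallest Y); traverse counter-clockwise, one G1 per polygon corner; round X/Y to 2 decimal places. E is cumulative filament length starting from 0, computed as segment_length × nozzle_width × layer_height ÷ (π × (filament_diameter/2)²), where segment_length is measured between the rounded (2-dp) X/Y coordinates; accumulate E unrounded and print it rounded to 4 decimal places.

G0 X-2.98 Y-0.80 Z5.70
G1 X-0.80 Y-2.98 E0.0961
G1 X2.18 Y-2.18 E0.1923
G1 X2.98 Y0.80 E0.2886
G1 X0.80 Y2.98 E0.3847
G1 X-2.18 Y2.18 E0.4809
G1 X-2.98 Y-0.80 E0.5771

At z = 5.7 mm: the cone contributes a regular 6-gon of circumradius 3.081 (interpolated between r1=4 and r2=1.5 at t=0.368); (whole slice rotated 15° about Z — lengths, areas and connectivity unchanged). The outline is a single polygon with 6 vertices. Extrusion per mm of travel: 0.25 × 0.3 / (π × 0.875²) = 0.031181. Accumulating E over each segment gives final E = 0.5771.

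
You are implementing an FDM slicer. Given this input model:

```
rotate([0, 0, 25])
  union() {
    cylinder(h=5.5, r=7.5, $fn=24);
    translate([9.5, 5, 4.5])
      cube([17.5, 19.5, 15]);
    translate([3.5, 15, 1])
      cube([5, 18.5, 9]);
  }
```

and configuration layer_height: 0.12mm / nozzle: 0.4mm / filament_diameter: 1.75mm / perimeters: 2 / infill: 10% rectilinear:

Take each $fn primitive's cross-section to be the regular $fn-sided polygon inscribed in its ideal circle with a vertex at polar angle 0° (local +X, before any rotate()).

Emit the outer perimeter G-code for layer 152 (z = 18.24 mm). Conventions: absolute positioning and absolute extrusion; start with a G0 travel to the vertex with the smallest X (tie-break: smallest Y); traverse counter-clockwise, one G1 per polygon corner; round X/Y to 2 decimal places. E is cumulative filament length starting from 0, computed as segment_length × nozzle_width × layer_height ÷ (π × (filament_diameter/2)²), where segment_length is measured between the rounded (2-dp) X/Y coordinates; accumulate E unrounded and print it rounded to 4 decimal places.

G0 X-1.74 Y26.22 Z18.24
G1 X6.50 Y8.55 E0.3891
G1 X22.36 Y15.94 E0.7383
G1 X14.12 Y33.62 E1.1275
G1 X-1.74 Y26.22 E1.4768

At z = 18.24 mm: the cylinder is absent (z outside [0, 5.5]); the 17.5×19.5 cube at (9.5, 5) contributes its full rectangle; the cube at (3.5, 15) is not intersected at this z (z outside [1, 10]); Merging all regions: only the 17.5×19.5 cube at (9.5, 5) is present, so the union is just that shape — 1 connected region; (whole slice rotated 25° about Z — lengths, areas and connectivity unchanged). The outline is a single polygon with 4 vertices. Extrusion per mm of travel: 0.4 × 0.12 / (π × 0.875²) = 0.019956. Accumulating E over each segment gives final E = 1.4768.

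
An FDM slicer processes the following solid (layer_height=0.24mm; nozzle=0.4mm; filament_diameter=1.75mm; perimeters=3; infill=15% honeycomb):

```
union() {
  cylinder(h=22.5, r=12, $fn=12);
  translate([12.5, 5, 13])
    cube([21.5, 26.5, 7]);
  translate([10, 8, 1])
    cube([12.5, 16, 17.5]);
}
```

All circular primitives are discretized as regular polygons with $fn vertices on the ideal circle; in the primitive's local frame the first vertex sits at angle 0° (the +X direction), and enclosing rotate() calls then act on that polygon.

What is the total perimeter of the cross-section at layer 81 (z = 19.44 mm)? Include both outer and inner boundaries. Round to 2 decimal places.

170.54 mm

At z = 19.44 mm: the r=12 cylinder contributes a regular 12-gon of circumradius 12 (perimeter = 2·12·12.000·sin(180°/12) = 74.54 mm); the cube at (12.5, 5) (footprint 21.5×26.5) is included at this height (perimeter 96.00 mm); the cube at (10, 8) is not intersected at this z (z outside [1, 18.5]); Merging all regions: the 2 present regions are separate (no shared area or edge), so areas and boundary lengths simply add and each stays a separate island — boundary = 170.54 mm. Overall, the cross-section has 2 separate islands. Total boundary length (outer) = 170.54 mm.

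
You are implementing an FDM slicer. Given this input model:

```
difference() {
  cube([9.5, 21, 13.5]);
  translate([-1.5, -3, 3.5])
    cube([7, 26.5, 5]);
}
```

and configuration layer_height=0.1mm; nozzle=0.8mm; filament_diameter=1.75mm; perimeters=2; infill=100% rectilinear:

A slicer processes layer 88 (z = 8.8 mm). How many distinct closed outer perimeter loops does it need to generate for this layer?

1

At z = 8.8 mm: the cube is present — its section is the full 9.5×21 rectangle; the cube at (-1.5, -3) is not intersected at this z (z outside [3.5, 8.5]); After the difference (first − rest): none of the subtracted shapes is present at this height, so the 9.5×21 cube is unchanged — 1 connected region. The result has 1 disconnected region.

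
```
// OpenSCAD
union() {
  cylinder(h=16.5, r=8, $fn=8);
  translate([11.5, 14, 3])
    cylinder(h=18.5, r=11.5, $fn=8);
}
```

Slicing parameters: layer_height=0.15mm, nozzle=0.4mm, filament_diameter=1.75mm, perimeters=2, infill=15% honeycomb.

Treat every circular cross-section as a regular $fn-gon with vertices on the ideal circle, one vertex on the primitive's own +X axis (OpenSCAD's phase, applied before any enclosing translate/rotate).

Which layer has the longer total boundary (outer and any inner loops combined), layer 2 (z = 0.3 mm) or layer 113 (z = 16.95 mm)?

Layer 2 (z = 0.3): the r=8 cylinder contributes a regular 8-gon of circumradius 8 (perimeter = 2·8·8.000·sin(180°/8) = 48.98 mm); the cylinder at (11.5, 14) is not intersected at this z (z outside [3, 21.5]); Merging all regions: only the r=8 cylinder is present, so the union is just that shape — boundary = 48.98 mm. So its perimeter = 48.98 mm. Layer 113 (z = 16.95): the cylinder is absent (z outside [0, 16.5]); the r=11.5 cylinder at (11.5, 14) gives a regular 8-gon of circumradius 11.5 (constant along its height) (perimeter = 2·8·11.500·sin(180°/8) = 70.41 mm); Combining (union): only the r=11.5 cylinder at (11.5, 14) is present, so the union is just that shape — boundary = 70.41 mm. So its perimeter = 70.41 mm. Layer 113 is larger (70.41 vs 48.98 mm).

layer 113 (z = 16.95 mm)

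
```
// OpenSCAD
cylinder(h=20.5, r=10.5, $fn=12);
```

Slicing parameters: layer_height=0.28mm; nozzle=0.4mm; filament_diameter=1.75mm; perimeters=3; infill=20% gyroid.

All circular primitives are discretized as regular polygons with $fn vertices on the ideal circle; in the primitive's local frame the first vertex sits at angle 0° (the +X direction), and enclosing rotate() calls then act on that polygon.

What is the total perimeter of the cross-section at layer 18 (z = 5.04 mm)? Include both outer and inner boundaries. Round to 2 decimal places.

65.22 mm

At z = 5.04 mm: the r=10.5 cylinder gives a regular 12-gon of circumradius 10.5 (constant along its height) (perimeter = 2·12·10.500·sin(180°/12) = 65.22 mm). Overall, the cross-section is a single solid region. Total boundary length (outer) = 65.22 mm.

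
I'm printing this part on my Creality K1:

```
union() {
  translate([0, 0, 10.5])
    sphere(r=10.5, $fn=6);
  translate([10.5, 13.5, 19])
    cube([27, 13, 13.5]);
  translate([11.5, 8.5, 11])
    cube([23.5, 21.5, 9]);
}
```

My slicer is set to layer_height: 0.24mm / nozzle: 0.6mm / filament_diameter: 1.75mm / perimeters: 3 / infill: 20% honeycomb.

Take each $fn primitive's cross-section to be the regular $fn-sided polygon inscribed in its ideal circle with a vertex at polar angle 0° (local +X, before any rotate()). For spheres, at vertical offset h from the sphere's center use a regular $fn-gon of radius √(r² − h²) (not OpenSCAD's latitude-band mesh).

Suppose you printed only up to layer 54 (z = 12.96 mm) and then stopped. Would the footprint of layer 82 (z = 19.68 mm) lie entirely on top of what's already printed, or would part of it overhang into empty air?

part overhangs

Compare the two slices. At z = 12.96: the r=10.5 sphere contributes a regular 6-gon of circumradius √(10.5²−2.46²) = 10.208 (area = (6/2)·10.208²·sin(360°/6) = 270.72 mm²); the cube at (10.5, 13.5) is not intersected at this z (z outside [19, 32.5]); the 23.5×21.5 cube at (11.5, 8.5) contributes its full rectangle (area 505.25 mm²); Combining (union): the 2 present regions are separate (no shared area or edge), so areas and boundary lengths simply add and each stays a separate island — area = 775.97 mm². At z = 19.68: the r=10.5 sphere contributes a regular 6-gon of circumradius √(10.5²−9.18²) = 5.097 (area = (6/2)·5.097²·sin(360°/6) = 67.49 mm²); the 27×13 cube at (10.5, 13.5) contributes its full rectangle (area 351.00 mm²); the cube at (11.5, 8.5) is present — its section is the full 23.5×21.5 rectangle (area 505.25 mm²); Taking the union: the regions partially overlap — summed areas 923.74 mm² minus the doubly-counted overlap 305.50 mm² gives 618.24 mm² — area = 618.24 mm². Checking containment: at z = 19.68 the cross-section extends beyond the z = 12.96 cross-section by about 45.50 mm².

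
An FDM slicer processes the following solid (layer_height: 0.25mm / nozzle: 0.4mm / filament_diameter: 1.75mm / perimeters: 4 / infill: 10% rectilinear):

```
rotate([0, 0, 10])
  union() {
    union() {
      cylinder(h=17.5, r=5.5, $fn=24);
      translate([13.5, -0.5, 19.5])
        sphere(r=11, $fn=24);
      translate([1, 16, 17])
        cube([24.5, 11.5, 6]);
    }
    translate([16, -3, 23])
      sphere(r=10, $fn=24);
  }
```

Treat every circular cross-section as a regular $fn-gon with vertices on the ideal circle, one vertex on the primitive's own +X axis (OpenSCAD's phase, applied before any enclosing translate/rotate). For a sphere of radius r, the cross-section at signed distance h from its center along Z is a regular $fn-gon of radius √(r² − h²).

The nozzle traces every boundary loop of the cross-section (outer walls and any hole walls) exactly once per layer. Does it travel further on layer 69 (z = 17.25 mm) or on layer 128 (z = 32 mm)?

Layer 69 (z = 17.25): the cylinder: section is a regular 24-gon, circumradius r=5.5 (perimeter = 2·24·5.500·sin(180°/24) = 34.46 mm); the sphere at (13.5, -0.5): section is a regular 24-gon, circumradius = √(r²−h²) = √(11²−2.25²) = 10.767 (perimeter = 2·24·10.767·sin(180°/24) = 67.46 mm); the cube at (1, 16) is present — its section is the full 24.5×11.5 rectangle (perimeter 72.00 mm); Taking the union: the regions partially overlap (shared area 15.01 mm²), so the edge portions inside another operand are dropped and the merged outline is re-measured after clipping — boundary = 156.24 mm; the r=10 sphere at (16, -3) slices to a regular 24-gon of circumradius 8.182 (√(r²−h²) with h=5.75 from center) (perimeter = 2·24·8.182·sin(180°/24) = 51.26 mm); Combining (union): the regions partially overlap (shared area 198.95 mm²), so the edge portions inside another operand are dropped and the merged outline is re-measured after clipping — boundary = 157.23 mm; (rotated 10° about Z; rotation is an isometry so areas/perimeters/island counts are preserved). So its perimeter = 157.23 mm. Layer 128 (z = 32): the cylinder is not intersected at this z (z outside [0, 17.5]); the sphere at (13.5, -0.5) is not intersected at this z (|z−center|=12.500 > r=11); the cube at (1, 16) is absent (z outside [17, 23]); Combining (union): nothing is present at this height; the r=10 sphere at (16, -3) contributes a regular 24-gon of circumradius √(10²−9²) = 4.359 (perimeter = 2·24·4.359·sin(180°/24) = 27.31 mm); Combining (union): only the r=10 sphere at (16, -3) is present, so the union is just that shape — boundary = 27.31 mm; (whole slice rotated 10° about Z — lengths, areas and connectivity unchanged). So its perimeter = 27.31 mm. Layer 69 is larger (157.23 vs 27.31 mm).

layer 69 (z = 17.25 mm)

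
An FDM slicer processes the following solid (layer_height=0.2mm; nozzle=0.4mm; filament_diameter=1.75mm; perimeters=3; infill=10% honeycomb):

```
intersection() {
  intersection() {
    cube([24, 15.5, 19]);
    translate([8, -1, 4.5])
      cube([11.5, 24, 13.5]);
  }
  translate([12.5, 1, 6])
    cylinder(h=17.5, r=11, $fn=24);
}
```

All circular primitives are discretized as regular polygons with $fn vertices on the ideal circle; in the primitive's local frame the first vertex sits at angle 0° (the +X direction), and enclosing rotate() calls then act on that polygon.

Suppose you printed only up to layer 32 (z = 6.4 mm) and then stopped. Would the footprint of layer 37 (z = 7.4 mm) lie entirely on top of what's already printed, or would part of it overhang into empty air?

Compare the two slices. At z = 6.4: the cube (footprint 24×15.5) is included at this height (area 372.00 mm²); the cube at (8, -1) (footprint 11.5×24) is included at this height (area 276.00 mm²); After intersecting: the 11.5×24 cube at (8, -1) partially overlaps the 24×15.5 cube; clipping to the common part keeps 178.25 mm² — area = 178.25 mm²; the r=11 cylinder at (12.5, 1) contributes a regular 24-gon of circumradius 11 (area = (24/2)·11.000²·sin(360°/24) = 375.81 mm²); Taking the intersection: the r=11 cylinder at (12.5, 1) partially overlaps that combined region; clipping to the common part keeps 130.22 mm² — area = 130.22 mm². At z = 7.4: the 24×15.5 cube contributes its full rectangle (area 372.00 mm²); the cube at (8, -1) (footprint 11.5×24) is included at this height (area 276.00 mm²); After intersecting: the 11.5×24 cube at (8, -1) partially overlaps the 24×15.5 cube; clipping to the common part keeps 178.25 mm² — area = 178.25 mm²; the cylinder at (12.5, 1): section is a regular 24-gon, circumradius r=11 (area = (24/2)·11.000²·sin(360°/24) = 375.81 mm²); After intersecting: the r=11 cylinder at (12.5, 1) partially overlaps the result so far; clipping to the common part keeps 130.22 mm² — area = 130.22 mm². Checking containment: the cross-section at z = 7.4 is a subset of the cross-section at z = 6.4.

entirely on top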